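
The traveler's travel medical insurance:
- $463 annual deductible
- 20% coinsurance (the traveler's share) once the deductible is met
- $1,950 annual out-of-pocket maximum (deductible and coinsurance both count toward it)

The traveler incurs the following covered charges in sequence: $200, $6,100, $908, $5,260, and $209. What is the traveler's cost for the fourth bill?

Claim 1 ($200): entire amount goes to the deductible. Traveler owes $200 (running OOP $200).
Claim 2 ($6,100): $263 to deductible, leaving $5,837; coinsurance $5,837 × 20% = $1,167.40. Traveler owes $1,430.40 (running OOP $1,630.40).
Claim 3 ($908): deductible met; 20% of $908 = $181.60. Traveler owes $181.60 (running OOP $1,812).
Claim 4 ($5,260): deductible already satisfied, so traveler's share is 20% × $5,260 = $1,052. Adding that to $1,812 gives $2,864, past the $1,950 cap; traveler pays only $1,950 − $1,812 = $138.

$138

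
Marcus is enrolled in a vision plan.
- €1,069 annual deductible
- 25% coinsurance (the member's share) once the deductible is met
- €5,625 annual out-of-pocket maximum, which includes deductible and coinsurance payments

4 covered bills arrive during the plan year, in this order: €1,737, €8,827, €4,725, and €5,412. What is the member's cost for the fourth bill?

€1,001

Bill 1, €1,737: €1,069 to deductible, leaving €668; member's 25% is €167. Cost to member: €1,236. OOP to date €1,236.
Bill 2, €8,827: 25% coinsurance on €8,827 = €2,206.75. Cost to member: €2,206.75. OOP to date €3,442.75.
Bill 3, €4,725: deductible already satisfied, so member's share is 25% × €4,725 = €1,181.25. Cost to member: €1,181.25. OOP to date €4,624.
Bill 4, €5,412: deductible met; 25% of €5,412 = €1,353. That would push OOP to €5,977, over the €5,625 cap, so member pays €5,625 − €4,624 = €1,001.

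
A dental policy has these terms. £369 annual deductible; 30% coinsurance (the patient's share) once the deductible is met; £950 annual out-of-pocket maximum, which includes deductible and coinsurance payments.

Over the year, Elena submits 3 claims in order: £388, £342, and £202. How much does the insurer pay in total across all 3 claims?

£394.10

Bill 1, £388: £369 to deductible, leaving £19; patient's 30% is £5.70. Cost to patient: £374.70. OOP to date £374.70. Insurer: £388 − £374.70 = £13.30.
Bill 2, £342: 30% coinsurance on £342 = £102.60. Patient owes £102.60 (running OOP £477.30). Plan pays £342 − £102.60 = £239.40.
Bill 3, £202: 30% coinsurance on £202 = £60.60. Patient pays £60.60; OOP now £537.90. Plan pays £202 − £60.60 = £141.40.
Insurer total = bills − patient's total = £932 − £537.90 = £394.10.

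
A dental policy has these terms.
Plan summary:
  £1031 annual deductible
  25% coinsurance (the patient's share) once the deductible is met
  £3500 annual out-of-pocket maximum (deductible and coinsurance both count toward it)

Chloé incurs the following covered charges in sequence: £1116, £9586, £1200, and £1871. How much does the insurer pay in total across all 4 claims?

Bill 1, £1116: £1031 to deductible, leaving £85; coinsurance £85 × 25% = £21.25. Patient owes £1052.25 (running OOP £1052.25). Insurer: £1116 − £1052.25 = £63.75.
Bill 2, £9586: 25% coinsurance on £9586 = £2396.50. Patient owes £2396.50 (running OOP £3448.75). Insurer: £9586 − £2396.50 = £7189.50.
Bill 3, £1200: 25% coinsurance on £1200 = £300. OOP would hit £3748.75 > £3500, so the cap limits the patient to £3500 − £3448.75 = £51.25. Plan pays £1200 − £51.25 = £1148.75.
Bill 4, £1871: deductible already satisfied, so patient's share is 25% × £1871 = £467.75. That would push OOP to £3967.75, over the £3500 cap, so patient pays £3500 − £3500 = £0. Plan pays £1871 − £0 = £1871.
Insurer total: £63.75 + £7189.50 + £1148.75 + £1871 = £10273.

£10273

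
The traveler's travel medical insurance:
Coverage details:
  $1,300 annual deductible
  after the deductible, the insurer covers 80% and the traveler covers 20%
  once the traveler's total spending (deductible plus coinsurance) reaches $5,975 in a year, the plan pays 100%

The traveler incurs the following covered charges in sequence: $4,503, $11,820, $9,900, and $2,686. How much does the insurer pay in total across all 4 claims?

$22,934

Bill 1, $4,503: $1,300 finishes the deductible; $3,203 goes to coinsurance; traveler's 20% is $640.60. Traveler pays $1,940.60; OOP now $1,940.60. Insurer: $4,503 − $1,940.60 = $2,562.40.
Bill 2, $11,820: deductible met; 20% of $11,820 = $2,364. Traveler pays $2,364; OOP now $4,304.60. Insurer: $11,820 − $2,364 = $9,456.
Bill 3, $9,900: deductible already satisfied, so traveler's share is 20% × $9,900 = $1,980. Adding that to $4,304.60 gives $6,284.60, past the $5,975 cap; traveler pays only $5,975 − $4,304.60 = $1,670.40. Plan pays $9,900 − $1,670.40 = $8,229.60.
Bill 4, $2,686: 20% coinsurance on $2,686 = $537.20. Adding that to $5,975 gives $6,512.20, past the $5,975 cap; traveler pays only $5,975 − $5,975 = $0. Plan pays $2,686 − $0 = $2,686.
Insurer total: $2,562.40 + $9,456 + $8,229.60 + $2,686 = $22,934.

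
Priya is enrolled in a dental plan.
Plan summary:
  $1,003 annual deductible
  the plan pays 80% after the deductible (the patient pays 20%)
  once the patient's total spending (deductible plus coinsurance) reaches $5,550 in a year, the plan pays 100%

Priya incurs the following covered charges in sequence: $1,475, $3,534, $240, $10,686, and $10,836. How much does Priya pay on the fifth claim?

$1,560.60

#1 ($1,475): $1,003 finishes the deductible; $472 goes to coinsurance; patient's 20% is $94.40. Cost to patient: $1,097.40. OOP to date $1,097.40.
#2 ($3,534): deductible already satisfied, so patient's share is 20% × $3,534 = $706.80. Patient pays $706.80; OOP now $1,804.20.
#3 ($240): 20% coinsurance on $240 = $48. Cost to patient: $48. OOP to date $1,852.20.
#4 ($10,686): deductible already satisfied, so patient's share is 20% × $10,686 = $2,137.20. Patient pays $2,137.20; OOP now $3,989.40.
#5 ($10,836): deductible already satisfied, so patient's share is 20% × $10,836 = $2,167.20. That would push OOP to $6,156.60, over the $5,550 cap, so patient pays $5,550 − $3,989.40 = $1,560.60.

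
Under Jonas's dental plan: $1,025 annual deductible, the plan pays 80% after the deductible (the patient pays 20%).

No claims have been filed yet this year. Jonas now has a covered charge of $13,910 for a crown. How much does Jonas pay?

The full $1,025 deductible is still open; $1,025 of this bill applies to it.
The remaining $12,885 (= $13,910 − $1,025) moves to coinsurance.
20% of $12,885 = $2,577 falls to the patient.
So the patient owes $1,025 + $2,577 = $3,602.

$3,602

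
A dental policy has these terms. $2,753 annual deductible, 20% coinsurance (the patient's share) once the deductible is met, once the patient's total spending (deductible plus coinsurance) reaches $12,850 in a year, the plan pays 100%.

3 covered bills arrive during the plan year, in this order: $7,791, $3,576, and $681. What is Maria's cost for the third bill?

Claim 1 ($7,791): $2,753 to deductible, leaving $5,038; coinsurance $5,038 × 20% = $1,007.60. Cost to patient: $3,760.60. OOP to date $3,760.60.
Claim 2 ($3,576): deductible already satisfied, so patient's share is 20% × $3,576 = $715.20. Cost to patient: $715.20. OOP to date $4,475.80.
Claim 3 ($681): deductible met; 20% of $681 = $136.20. Cost to patient: $136.20. OOP to date $4,612.

$136.20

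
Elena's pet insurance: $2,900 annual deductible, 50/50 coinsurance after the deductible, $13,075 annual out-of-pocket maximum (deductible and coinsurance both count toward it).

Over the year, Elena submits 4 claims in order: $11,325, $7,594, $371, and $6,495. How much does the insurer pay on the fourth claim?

#1 ($11,325): $2,900 finishes the deductible; $8,425 goes to coinsurance; 50% of $8,425 = $4,212.50. Cost to owner: $7,112.50. OOP to date $7,112.50. Insurer: $11,325 − $7,112.50 = $4,212.50.
#2 ($7,594): deductible met; 50% of $7,594 = $3,797. Cost to owner: $3,797. OOP to date $10,909.50. Insurer: $7,594 − $3,797 = $3,797.
#3 ($371): 50% coinsurance on $371 = $185.50. Owner pays $185.50; OOP now $11,095. Plan pays $371 − $185.50 = $185.50.
#4 ($6,495): deductible already satisfied, so owner's share is 50% × $6,495 = $3,247.50. That would push OOP to $14,342.50, over the $13,075 cap, so owner pays $13,075 − $11,095 = $1,980. Plan pays $6,495 − $1,980 = $4,515.

$4,515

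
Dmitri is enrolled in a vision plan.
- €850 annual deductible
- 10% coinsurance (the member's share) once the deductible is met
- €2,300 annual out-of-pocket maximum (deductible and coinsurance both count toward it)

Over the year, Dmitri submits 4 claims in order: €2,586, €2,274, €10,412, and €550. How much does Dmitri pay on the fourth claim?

€7.80

Bill 1, €2,586: €850 to deductible, leaving €1,736; member's 10% is €173.60. Member pays €1,023.60; OOP now €1,023.60.
Bill 2, €2,274: deductible already satisfied, so member's share is 10% × €2,274 = €227.40. Cost to member: €227.40. OOP to date €1,251.
Bill 3, €10,412: deductible already satisfied, so member's share is 10% × €10,412 = €1,041.20. Cost to member: €1,041.20. OOP to date €2,292.20.
Bill 4, €550: 10% coinsurance on €550 = €55. Adding that to €2,292.20 gives €2,347.20, past the €2,300 cap; member pays only €2,300 − €2,292.20 = €7.80.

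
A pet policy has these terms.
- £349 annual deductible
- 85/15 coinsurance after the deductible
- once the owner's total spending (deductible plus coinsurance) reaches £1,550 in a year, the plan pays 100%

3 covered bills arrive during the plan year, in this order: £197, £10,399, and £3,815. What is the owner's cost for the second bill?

£1,353

Bill 1, £197: all of it applies to the deductible. Owner pays £197; OOP now £197.
Bill 2, £10,399: £152 to deductible, leaving £10,247; owner's 15% is £1,537.05. Claim cost before the cap: £152 + £1,537.05 = £1,689.05. OOP would hit £1,886.05 > £1,550, so the cap limits the owner to £1,550 − £197 = £1,353.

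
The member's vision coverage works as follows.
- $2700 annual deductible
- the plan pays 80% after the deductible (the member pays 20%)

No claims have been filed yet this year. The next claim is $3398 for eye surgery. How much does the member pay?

$2839.60

The full $2700 deductible is still open; $2700 of this bill applies to it.
After the $2700 deductible portion, $3398 − $2700 = $698 is subject to coinsurance.
Member's 20% share of $698 is $139.60.
So the member owes $2700 + $139.60 = $2839.60.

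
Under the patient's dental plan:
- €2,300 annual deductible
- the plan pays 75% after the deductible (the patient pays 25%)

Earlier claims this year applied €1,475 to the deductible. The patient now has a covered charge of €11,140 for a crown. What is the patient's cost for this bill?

Deductible still to meet: €2,300 − €1,475 = €825.
After the €825 deductible portion, €11,140 − €825 = €10,315 is subject to coinsurance.
25% of €10,315 = €2,578.75 falls to the patient.
That puts the patient's cost at €825 + €2,578.75 = €3,403.75.

€3,403.75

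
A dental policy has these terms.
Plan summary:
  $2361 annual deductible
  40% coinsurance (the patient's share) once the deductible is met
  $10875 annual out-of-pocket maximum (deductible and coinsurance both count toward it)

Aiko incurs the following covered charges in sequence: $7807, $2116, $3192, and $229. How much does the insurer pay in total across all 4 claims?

$6589.80

Bill 1, $7807: $2361 to deductible, leaving $5446; patient's 40% is $2178.40. Cost to patient: $4539.40. OOP to date $4539.40. Plan pays $7807 − $4539.40 = $3267.60.
Bill 2, $2116: deductible already satisfied, so patient's share is 40% × $2116 = $846.40. Cost to patient: $846.40. OOP to date $5385.80. Insurer: $2116 − $846.40 = $1269.60.
Bill 3, $3192: deductible already satisfied, so patient's share is 40% × $3192 = $1276.80. Cost to patient: $1276.80. OOP to date $6662.60. Plan pays $3192 − $1276.80 = $1915.20.
Bill 4, $229: deductible met; 40% of $229 = $91.60. Cost to patient: $91.60. OOP to date $6754.20. Plan pays $229 − $91.60 = $137.40.
Insurer total = bills − patient's total = $13344 − $6754.20 = $6589.80.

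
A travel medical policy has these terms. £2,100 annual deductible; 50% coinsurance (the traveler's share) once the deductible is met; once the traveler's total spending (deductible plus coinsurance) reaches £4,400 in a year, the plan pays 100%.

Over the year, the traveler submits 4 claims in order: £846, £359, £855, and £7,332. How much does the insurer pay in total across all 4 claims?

Claim 1 (£846): all of it applies to the deductible. Traveler owes £846 (running OOP £846). Plan pays £846 − £846 = £0.
Claim 2 (£359): fully absorbed by the deductible. Cost to traveler: £359. OOP to date £1,205. Insurer: £359 − £359 = £0.
Claim 3 (£855): all of it applies to the deductible. Traveler pays £855; OOP now £2,060. Insurer: £855 − £855 = £0.
Claim 4 (£7,332): £40 to deductible, leaving £7,292; coinsurance £7,292 × 50% = £3,646. Together that's £40 + £3,646 = £3,686. OOP would hit £5,746 > £4,400, so the cap limits the traveler to £4,400 − £2,060 = £2,340. Insurer: £7,332 − £2,340 = £4,992.
Insurer total: £0 + £0 + £0 + £4,992 = £4,992.

£4,992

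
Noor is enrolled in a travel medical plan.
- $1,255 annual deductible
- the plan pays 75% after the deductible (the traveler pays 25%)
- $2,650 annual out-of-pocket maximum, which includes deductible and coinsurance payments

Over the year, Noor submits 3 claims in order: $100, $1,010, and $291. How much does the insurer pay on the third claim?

Claim 1 ($100): entire amount goes to the deductible. Traveler pays $100; OOP now $100. Insurer: $100 − $100 = $0.
Claim 2 ($1,010): entire amount goes to the deductible. Traveler pays $1,010; OOP now $1,110. Insurer: $1,010 − $1,010 = $0.
Claim 3 ($291): $145 to deductible, leaving $146; coinsurance $146 × 25% = $36.50. Traveler pays $181.50; OOP now $1,291.50. Insurer: $291 − $181.50 = $109.50.

$109.50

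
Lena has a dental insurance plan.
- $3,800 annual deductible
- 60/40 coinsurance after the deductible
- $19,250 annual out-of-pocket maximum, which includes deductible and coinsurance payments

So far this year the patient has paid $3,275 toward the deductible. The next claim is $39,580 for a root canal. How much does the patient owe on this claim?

$15,975

Deductible still to meet: $3,800 − $3,275 = $525.
After the $525 deductible portion, $39,580 − $525 = $39,055 is subject to coinsurance.
40% of $39,055 = $15,622 falls to the patient.
Patient responsibility before any cap: $525 + $15,622 = $16,147.
Adding $16,147 to the $3,275 already spent would give $19,422, which exceeds the $19,250 cap; the patient pays just $19,250 − $3,275 = $15,975.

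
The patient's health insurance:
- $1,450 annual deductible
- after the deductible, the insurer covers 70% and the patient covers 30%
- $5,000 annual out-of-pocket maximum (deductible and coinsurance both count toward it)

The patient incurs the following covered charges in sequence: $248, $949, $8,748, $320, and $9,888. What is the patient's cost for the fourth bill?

#1 ($248): all of it applies to the deductible. Patient pays $248; OOP now $248.
#2 ($949): entire amount goes to the deductible. Patient owes $949 (running OOP $1,197).
#3 ($8,748): $253 finishes the deductible; $8,495 goes to coinsurance; 30% of $8,495 = $2,548.50. Patient pays $2,801.50; OOP now $3,998.50.
#4 ($320): deductible met; 30% of $320 = $96. Cost to patient: $96. OOP to date $4,094.50.

$96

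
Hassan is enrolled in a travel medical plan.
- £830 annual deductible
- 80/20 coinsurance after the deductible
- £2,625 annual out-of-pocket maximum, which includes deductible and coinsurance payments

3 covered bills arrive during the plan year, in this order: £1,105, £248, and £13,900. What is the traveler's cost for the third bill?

Bill 1, £1,105: £830 finishes the deductible; £275 goes to coinsurance; traveler's 20% is £55. Traveler pays £885; OOP now £885.
Bill 2, £248: deductible already satisfied, so traveler's share is 20% × £248 = £49.60. Traveler pays £49.60; OOP now £934.60.
Bill 3, £13,900: deductible met; 20% of £13,900 = £2,780. OOP would hit £3,714.60 > £2,625, so the cap limits the traveler to £2,625 − £934.60 = £1,690.40.

£1,690.40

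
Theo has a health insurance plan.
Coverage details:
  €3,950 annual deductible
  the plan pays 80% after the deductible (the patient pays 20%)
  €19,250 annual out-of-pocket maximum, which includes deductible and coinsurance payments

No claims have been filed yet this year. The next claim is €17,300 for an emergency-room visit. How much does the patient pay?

€6,620

Nothing has been paid toward the €3,950 deductible, so the first €3,950 of this charge is applied there.
The remaining €13,350 (= €17,300 − €3,950) moves to coinsurance.
Coinsurance: €13,350 × 20% = €2,670.
So the patient owes €3,950 + €2,670 = €6,620 before any cap.
Cumulative spending €0 + €6,620 = €6,620 stays under the €19,250 maximum.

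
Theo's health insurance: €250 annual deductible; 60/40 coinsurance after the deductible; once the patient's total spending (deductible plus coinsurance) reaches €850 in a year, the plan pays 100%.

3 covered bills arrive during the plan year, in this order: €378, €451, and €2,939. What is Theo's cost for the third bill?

Claim 1 (€378): €250 finishes the deductible; €128 goes to coinsurance; patient's 40% is €51.20. Cost to patient: €301.20. OOP to date €301.20.
Claim 2 (€451): deductible met; 40% of €451 = €180.40. Patient pays €180.40; OOP now €481.60.
Claim 3 (€2,939): deductible already satisfied, so patient's share is 40% × €2,939 = €1,175.60. Adding that to €481.60 gives €1,657.20, past the €850 cap; patient pays only €850 − €481.60 = €368.40.

€368.40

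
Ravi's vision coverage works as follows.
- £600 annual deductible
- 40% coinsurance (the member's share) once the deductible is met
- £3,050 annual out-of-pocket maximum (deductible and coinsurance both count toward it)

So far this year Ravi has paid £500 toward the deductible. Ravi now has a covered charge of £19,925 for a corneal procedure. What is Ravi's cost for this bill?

£2,550

£500 of the £600 deductible is already met, leaving £100.
The remaining £19,825 (= £19,925 − £100) moves to coinsurance.
Member's 40% share of £19,825 is £7,930.
So the member owes £100 + £7,930 = £8,030 before any cap.
Adding £8,030 to the £500 already spent would give £8,530, which exceeds the £3,050 cap; the member pays just £3,050 − £500 = £2,550.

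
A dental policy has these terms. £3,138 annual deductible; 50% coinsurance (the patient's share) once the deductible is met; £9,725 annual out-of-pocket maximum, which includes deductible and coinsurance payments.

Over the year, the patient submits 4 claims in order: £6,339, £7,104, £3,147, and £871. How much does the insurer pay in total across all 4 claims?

£7,736

Bill 1, £6,339: £3,138 to deductible, leaving £3,201; patient's 50% is £1,600.50. Cost to patient: £4,738.50. OOP to date £4,738.50. Insurer: £6,339 − £4,738.50 = £1,600.50.
Bill 2, £7,104: deductible already satisfied, so patient's share is 50% × £7,104 = £3,552. Cost to patient: £3,552. OOP to date £8,290.50. Insurer: £7,104 − £3,552 = £3,552.
Bill 3, £3,147: deductible met; 50% of £3,147 = £1,573.50. That would push OOP to £9,864, over the £9,725 cap, so patient pays £9,725 − £8,290.50 = £1,434.50. Plan pays £3,147 − £1,434.50 = £1,712.50.
Bill 4, £871: 50% coinsurance on £871 = £435.50. OOP would hit £10,160.50 > £9,725, so the cap limits the patient to £9,725 − £9,725 = £0. Plan pays £871 − £0 = £871.
Insurer total = bills − patient's total = £17,461 − £9,725 = £7,736.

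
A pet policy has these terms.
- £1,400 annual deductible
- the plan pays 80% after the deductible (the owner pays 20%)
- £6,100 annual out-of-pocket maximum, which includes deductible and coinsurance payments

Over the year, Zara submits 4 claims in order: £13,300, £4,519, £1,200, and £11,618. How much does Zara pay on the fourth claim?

£1,176.20

Claim 1 (£13,300): £1,400 to deductible, leaving £11,900; 20% of £11,900 = £2,380. Owner pays £3,780; OOP now £3,780.
Claim 2 (£4,519): 20% coinsurance on £4,519 = £903.80. Owner owes £903.80 (running OOP £4,683.80).
Claim 3 (£1,200): deductible already satisfied, so owner's share is 20% × £1,200 = £240. Owner pays £240; OOP now £4,923.80.
Claim 4 (£11,618): 20% coinsurance on £11,618 = £2,323.60. Adding that to £4,923.80 gives £7,247.40, past the £6,100 cap; owner pays only £6,100 − £4,923.80 = £1,176.20.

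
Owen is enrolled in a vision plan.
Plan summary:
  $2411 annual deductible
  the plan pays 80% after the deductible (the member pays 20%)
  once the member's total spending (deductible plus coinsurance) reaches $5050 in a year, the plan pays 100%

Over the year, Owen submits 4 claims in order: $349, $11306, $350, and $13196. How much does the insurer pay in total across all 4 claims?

Bill 1, $349: all of it applies to the deductible. Member pays $349; OOP now $349. Plan pays $349 − $349 = $0.
Bill 2, $11306: deductible takes $2062, $9244 remains; coinsurance $9244 × 20% = $1848.80. Cost to member: $3910.80. OOP to date $4259.80. Plan pays $11306 − $3910.80 = $7395.20.
Bill 3, $350: deductible met; 20% of $350 = $70. Member pays $70; OOP now $4329.80. Plan pays $350 − $70 = $280.
Bill 4, $13196: 20% coinsurance on $13196 = $2639.20. Adding that to $4329.80 gives $6969, past the $5050 cap; member pays only $5050 − $4329.80 = $720.20. Insurer: $13196 − $720.20 = $12475.80.
Insurer total: $0 + $7395.20 + $280 + $12475.80 = $20151.

$20151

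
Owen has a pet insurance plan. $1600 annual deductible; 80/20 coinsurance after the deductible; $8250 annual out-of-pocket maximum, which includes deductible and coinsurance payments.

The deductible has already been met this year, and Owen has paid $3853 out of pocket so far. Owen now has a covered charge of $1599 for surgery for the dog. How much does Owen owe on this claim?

The deductible is already satisfied, so the full bill goes to coinsurance.
Coinsurance: $1599 × 20% = $319.80.
Total out-of-pocket so far would be $3853 + $319.80 = $4172.80, below the $8250 cap — no reduction.

$319.80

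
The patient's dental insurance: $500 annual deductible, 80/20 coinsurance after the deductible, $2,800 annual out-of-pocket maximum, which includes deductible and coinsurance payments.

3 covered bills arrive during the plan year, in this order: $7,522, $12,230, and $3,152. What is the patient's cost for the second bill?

$895.60

Claim 1 — $7,522: $500 to deductible, leaving $7,022; 20% of $7,022 = $1,404.40. Patient owes $1,904.40 (running OOP $1,904.40).
Claim 2 — $12,230: 20% coinsurance on $12,230 = $2,446. That would push OOP to $4,350.40, over the $2,800 cap, so patient pays $2,800 − $1,904.40 = $895.60.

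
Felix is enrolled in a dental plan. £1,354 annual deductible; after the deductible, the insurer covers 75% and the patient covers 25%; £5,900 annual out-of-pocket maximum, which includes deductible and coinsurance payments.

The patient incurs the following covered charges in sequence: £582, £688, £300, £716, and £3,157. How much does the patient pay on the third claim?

Claim 1 — £582: entire amount goes to the deductible. Patient pays £582; OOP now £582.
Claim 2 — £688: all of it applies to the deductible. Cost to patient: £688. OOP to date £1,270.
Claim 3 — £300: £84 to deductible, leaving £216; coinsurance £216 × 25% = £54. Patient owes £138 (running OOP £1,408).

£138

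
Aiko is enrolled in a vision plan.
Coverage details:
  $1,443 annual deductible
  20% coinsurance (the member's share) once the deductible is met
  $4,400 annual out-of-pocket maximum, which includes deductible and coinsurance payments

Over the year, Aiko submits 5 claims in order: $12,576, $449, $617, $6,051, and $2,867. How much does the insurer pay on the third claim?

$493.60

Bill 1, $12,576: $1,443 finishes the deductible; $11,133 goes to coinsurance; member's 20% is $2,226.60. Member pays $3,669.60; OOP now $3,669.60. Plan pays $12,576 − $3,669.60 = $8,906.40.
Bill 2, $449: deductible already satisfied, so member's share is 20% × $449 = $89.80. Cost to member: $89.80. OOP to date $3,759.40. Plan pays $449 − $89.80 = $359.20.
Bill 3, $617: deductible already satisfied, so member's share is 20% × $617 = $123.40. Member owes $123.40 (running OOP $3,882.80). Plan pays $617 − $123.40 = $493.60.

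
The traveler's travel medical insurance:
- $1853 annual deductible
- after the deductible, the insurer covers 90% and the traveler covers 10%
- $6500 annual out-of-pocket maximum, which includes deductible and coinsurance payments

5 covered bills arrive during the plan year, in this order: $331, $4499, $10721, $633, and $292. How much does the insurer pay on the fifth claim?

$262.80

Bill 1, $331: entire amount goes to the deductible. Cost to traveler: $331. OOP to date $331. Insurer: $331 − $331 = $0.
Bill 2, $4499: deductible takes $1522, $2977 remains; traveler's 10% is $297.70. Cost to traveler: $1819.70. OOP to date $2150.70. Plan pays $4499 − $1819.70 = $2679.30.
Bill 3, $10721: deductible met; 10% of $10721 = $1072.10. Traveler pays $1072.10; OOP now $3222.80. Insurer: $10721 − $1072.10 = $9648.90.
Bill 4, $633: 10% coinsurance on $633 = $63.30. Traveler owes $63.30 (running OOP $3286.10). Insurer: $633 − $63.30 = $569.70.
Bill 5, $292: 10% coinsurance on $292 = $29.20. Cost to traveler: $29.20. OOP to date $3315.30. Plan pays $292 − $29.20 = $262.80.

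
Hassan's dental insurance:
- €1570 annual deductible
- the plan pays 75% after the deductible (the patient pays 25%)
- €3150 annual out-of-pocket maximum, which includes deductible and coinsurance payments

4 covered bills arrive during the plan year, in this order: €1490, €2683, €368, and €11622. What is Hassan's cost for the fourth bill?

#1 (€1490): entire amount goes to the deductible. Patient pays €1490; OOP now €1490.
#2 (€2683): €80 to deductible, leaving €2603; patient's 25% is €650.75. Cost to patient: €730.75. OOP to date €2220.75.
#3 (€368): deductible met; 25% of €368 = €92. Patient pays €92; OOP now €2312.75.
#4 (€11622): deductible already satisfied, so patient's share is 25% × €11622 = €2905.50. OOP would hit €5218.25 > €3150, so the cap limits the patient to €3150 − €2312.75 = €837.25.

€837.25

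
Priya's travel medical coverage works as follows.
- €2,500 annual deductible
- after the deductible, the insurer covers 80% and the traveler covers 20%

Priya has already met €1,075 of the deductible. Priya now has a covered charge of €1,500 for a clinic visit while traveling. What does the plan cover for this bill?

€1,075 of the €2,500 deductible is already met, leaving €1,425.
The remaining €75 (= €1,500 − €1,425) moves to coinsurance.
20% of €75 = €15 falls to the traveler.
Traveler responsibility: €1,425 + €15 = €1,440.
The insurer covers the remainder: €1,500 − €1,440 = €60.

€60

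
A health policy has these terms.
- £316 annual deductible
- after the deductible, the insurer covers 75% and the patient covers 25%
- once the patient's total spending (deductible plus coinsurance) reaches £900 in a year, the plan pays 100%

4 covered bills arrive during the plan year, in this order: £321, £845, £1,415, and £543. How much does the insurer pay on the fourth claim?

£525.25

Claim 1 — £321: £316 to deductible, leaving £5; patient's 25% is £1.25. Cost to patient: £317.25. OOP to date £317.25. Plan pays £321 − £317.25 = £3.75.
Claim 2 — £845: deductible met; 25% of £845 = £211.25. Patient owes £211.25 (running OOP £528.50). Insurer: £845 − £211.25 = £633.75.
Claim 3 — £1,415: deductible already satisfied, so patient's share is 25% × £1,415 = £353.75. Patient pays £353.75; OOP now £882.25. Insurer: £1,415 − £353.75 = £1,061.25.
Claim 4 — £543: deductible met; 25% of £543 = £135.75. Adding that to £882.25 gives £1,018, past the £900 cap; patient pays only £900 − £882.25 = £17.75. Plan pays £543 − £17.75 = £525.25.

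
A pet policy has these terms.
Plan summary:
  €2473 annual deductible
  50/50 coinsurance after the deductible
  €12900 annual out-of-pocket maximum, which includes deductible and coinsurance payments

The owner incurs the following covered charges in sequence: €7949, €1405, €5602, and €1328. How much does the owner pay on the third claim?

€2801

Claim 1 — €7949: deductible takes €2473, €5476 remains; coinsurance €5476 × 50% = €2738. Cost to owner: €5211. OOP to date €5211.
Claim 2 — €1405: 50% coinsurance on €1405 = €702.50. Cost to owner: €702.50. OOP to date €5913.50.
Claim 3 — €5602: 50% coinsurance on €5602 = €2801. Owner pays €2801; OOP now €8714.50.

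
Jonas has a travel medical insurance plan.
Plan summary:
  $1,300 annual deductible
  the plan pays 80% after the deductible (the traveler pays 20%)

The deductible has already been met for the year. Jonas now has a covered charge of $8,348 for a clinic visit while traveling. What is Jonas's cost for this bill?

With the deductible met, the entire $8,348 is subject to coinsurance.
Traveler's 20% share of $8,348 is $1,669.60.

$1,669.60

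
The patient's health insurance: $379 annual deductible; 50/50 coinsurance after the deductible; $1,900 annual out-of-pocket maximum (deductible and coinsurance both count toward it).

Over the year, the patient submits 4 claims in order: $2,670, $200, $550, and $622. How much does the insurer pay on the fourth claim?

$621.50

Claim 1 ($2,670): $379 to deductible, leaving $2,291; 50% of $2,291 = $1,145.50. Cost to patient: $1,524.50. OOP to date $1,524.50. Plan pays $2,670 − $1,524.50 = $1,145.50.
Claim 2 ($200): deductible met; 50% of $200 = $100. Cost to patient: $100. OOP to date $1,624.50. Insurer: $200 − $100 = $100.
Claim 3 ($550): 50% coinsurance on $550 = $275. Cost to patient: $275. OOP to date $1,899.50. Plan pays $550 − $275 = $275.
Claim 4 ($622): deductible already satisfied, so patient's share is 50% × $622 = $311. OOP would hit $2,210.50 > $1,900, so the cap limits the patient to $1,900 − $1,899.50 = $0.50. Insurer: $622 − $0.50 = $621.50.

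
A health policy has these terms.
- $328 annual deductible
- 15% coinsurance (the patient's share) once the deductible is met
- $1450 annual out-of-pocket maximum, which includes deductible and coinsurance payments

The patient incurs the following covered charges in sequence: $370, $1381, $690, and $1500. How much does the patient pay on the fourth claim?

$225

Bill 1, $370: deductible takes $328, $42 remains; 15% of $42 = $6.30. Cost to patient: $334.30. OOP to date $334.30.
Bill 2, $1381: deductible met; 15% of $1381 = $207.15. Patient owes $207.15 (running OOP $541.45).
Bill 3, $690: 15% coinsurance on $690 = $103.50. Patient pays $103.50; OOP now $644.95.
Bill 4, $1500: deductible already satisfied, so patient's share is 15% × $1500 = $225. Patient pays $225; OOP now $869.95.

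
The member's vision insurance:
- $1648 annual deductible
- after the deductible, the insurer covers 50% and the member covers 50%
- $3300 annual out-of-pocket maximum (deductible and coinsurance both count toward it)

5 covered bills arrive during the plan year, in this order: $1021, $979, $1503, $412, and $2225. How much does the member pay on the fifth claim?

$518.50

#1 ($1021): all of it applies to the deductible. Member pays $1021; OOP now $1021.
#2 ($979): $627 finishes the deductible; $352 goes to coinsurance; member's 50% is $176. Cost to member: $803. OOP to date $1824.
#3 ($1503): deductible met; 50% of $1503 = $751.50. Member owes $751.50 (running OOP $2575.50).
#4 ($412): deductible already satisfied, so member's share is 50% × $412 = $206. Cost to member: $206. OOP to date $2781.50.
#5 ($2225): deductible already satisfied, so member's share is 50% × $2225 = $1112.50. OOP would hit $3894 > $3300, so the cap limits the member to $3300 − $2781.50 = $518.50.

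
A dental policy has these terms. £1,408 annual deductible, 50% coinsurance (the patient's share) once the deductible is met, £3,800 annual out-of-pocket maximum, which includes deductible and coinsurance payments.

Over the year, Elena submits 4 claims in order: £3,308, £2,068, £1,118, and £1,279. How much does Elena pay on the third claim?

Claim 1 — £3,308: deductible takes £1,408, £1,900 remains; coinsurance £1,900 × 50% = £950. Patient owes £2,358 (running OOP £2,358).
Claim 2 — £2,068: deductible already satisfied, so patient's share is 50% × £2,068 = £1,034. Patient pays £1,034; OOP now £3,392.
Claim 3 — £1,118: deductible already satisfied, so patient's share is 50% × £1,118 = £559. OOP would hit £3,951 > £3,800, so the cap limits the patient to £3,800 − £3,392 = £408.

£408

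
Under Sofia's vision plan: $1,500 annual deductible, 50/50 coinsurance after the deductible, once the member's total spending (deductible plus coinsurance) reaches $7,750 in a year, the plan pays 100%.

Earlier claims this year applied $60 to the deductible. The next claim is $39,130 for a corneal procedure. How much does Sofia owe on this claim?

$60 of the $1,500 deductible is already met, leaving $1,440.
That leaves $39,130 − $1,440 = $37,690 for coinsurance.
50% of $37,690 = $18,845 falls to the member.
Member responsibility before any cap: $1,440 + $18,845 = $20,285.
That would bring total out-of-pocket to $20,345, past the $7,750 cap. The member is capped at $7,750 − $60 = $7,690 on this claim.

$7,690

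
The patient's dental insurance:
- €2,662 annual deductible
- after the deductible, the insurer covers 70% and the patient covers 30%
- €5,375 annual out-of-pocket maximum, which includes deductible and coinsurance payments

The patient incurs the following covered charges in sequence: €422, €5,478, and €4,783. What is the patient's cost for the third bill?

€1,434.90

Bill 1, €422: all of it applies to the deductible. Cost to patient: €422. OOP to date €422.
Bill 2, €5,478: deductible takes €2,240, €3,238 remains; 30% of €3,238 = €971.40. Patient owes €3,211.40 (running OOP €3,633.40).
Bill 3, €4,783: deductible already satisfied, so patient's share is 30% × €4,783 = €1,434.90. Patient owes €1,434.90 (running OOP €5,068.30).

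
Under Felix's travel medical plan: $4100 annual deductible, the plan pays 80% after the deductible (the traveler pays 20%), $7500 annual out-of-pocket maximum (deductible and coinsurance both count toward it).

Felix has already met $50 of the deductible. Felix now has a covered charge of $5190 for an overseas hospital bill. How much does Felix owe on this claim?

$4278

$50 of the $4100 deductible is already met, leaving $4050.
That leaves $5190 − $4050 = $1140 for coinsurance.
Coinsurance: $1140 × 20% = $228.
So the traveler owes $4050 + $228 = $4278 before any cap.
Total out-of-pocket so far would be $50 + $4278 = $4328, below the $7500 cap — no reduction.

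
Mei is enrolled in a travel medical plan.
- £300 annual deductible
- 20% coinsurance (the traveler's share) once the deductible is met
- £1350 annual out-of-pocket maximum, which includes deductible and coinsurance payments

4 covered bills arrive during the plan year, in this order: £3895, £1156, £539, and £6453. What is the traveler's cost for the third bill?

Claim 1 — £3895: £300 finishes the deductible; £3595 goes to coinsurance; coinsurance £3595 × 20% = £719. Traveler owes £1019 (running OOP £1019).
Claim 2 — £1156: 20% coinsurance on £1156 = £231.20. Traveler owes £231.20 (running OOP £1250.20).
Claim 3 — £539: deductible met; 20% of £539 = £107.80. That would push OOP to £1358, over the £1350 cap, so traveler pays £1350 − £1250.20 = £99.80.

£99.80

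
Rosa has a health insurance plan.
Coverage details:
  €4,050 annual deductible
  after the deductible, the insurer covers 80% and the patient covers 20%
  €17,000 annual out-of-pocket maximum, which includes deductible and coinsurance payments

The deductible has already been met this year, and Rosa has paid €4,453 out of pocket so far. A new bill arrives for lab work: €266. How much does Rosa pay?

€53.20

The deductible is already satisfied, so the full bill goes to coinsurance.
Coinsurance: €266 × 20% = €53.20.
Total out-of-pocket so far would be €4,453 + €53.20 = €4,506.20, below the €17,000 cap — no reduction.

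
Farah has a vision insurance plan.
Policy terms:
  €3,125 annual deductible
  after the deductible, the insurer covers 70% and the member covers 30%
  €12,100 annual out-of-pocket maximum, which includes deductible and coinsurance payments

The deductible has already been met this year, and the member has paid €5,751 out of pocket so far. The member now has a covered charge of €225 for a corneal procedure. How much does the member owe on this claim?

The deductible is already satisfied, so the full bill goes to coinsurance.
30% of €225 = €67.50 falls to the member.
Year-to-date out-of-pocket becomes €5,751 + €67.50 = €5,818.50, still under the €12,100 maximum, so no cap applies.

€67.50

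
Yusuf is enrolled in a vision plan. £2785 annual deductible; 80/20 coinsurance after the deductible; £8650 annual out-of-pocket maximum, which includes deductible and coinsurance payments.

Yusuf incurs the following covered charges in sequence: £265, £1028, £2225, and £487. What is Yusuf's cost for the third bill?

#1 (£265): entire amount goes to the deductible. Member pays £265; OOP now £265.
#2 (£1028): fully absorbed by the deductible. Member owes £1028 (running OOP £1293).
#3 (£2225): £1492 to deductible, leaving £733; 20% of £733 = £146.60. Cost to member: £1638.60. OOP to date £2931.60.

£1638.60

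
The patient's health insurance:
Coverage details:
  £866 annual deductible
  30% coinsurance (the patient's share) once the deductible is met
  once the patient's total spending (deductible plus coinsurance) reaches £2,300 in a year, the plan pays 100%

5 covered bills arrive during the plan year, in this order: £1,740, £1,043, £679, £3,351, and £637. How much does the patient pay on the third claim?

£203.70

Bill 1, £1,740: deductible takes £866, £874 remains; 30% of £874 = £262.20. Patient pays £1,128.20; OOP now £1,128.20.
Bill 2, £1,043: deductible already satisfied, so patient's share is 30% × £1,043 = £312.90. Patient owes £312.90 (running OOP £1,441.10).
Bill 3, £679: deductible already satisfied, so patient's share is 30% × £679 = £203.70. Patient pays £203.70; OOP now £1,644.80.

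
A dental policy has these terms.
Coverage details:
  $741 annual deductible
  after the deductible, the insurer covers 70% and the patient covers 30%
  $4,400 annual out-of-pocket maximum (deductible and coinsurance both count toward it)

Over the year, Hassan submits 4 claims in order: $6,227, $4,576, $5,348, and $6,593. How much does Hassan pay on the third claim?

Bill 1, $6,227: $741 finishes the deductible; $5,486 goes to coinsurance; 30% of $5,486 = $1,645.80. Patient owes $2,386.80 (running OOP $2,386.80).
Bill 2, $4,576: deductible already satisfied, so patient's share is 30% × $4,576 = $1,372.80. Patient pays $1,372.80; OOP now $3,759.60.
Bill 3, $5,348: 30% coinsurance on $5,348 = $1,604.40. That would push OOP to $5,364, over the $4,400 cap, so patient pays $4,400 − $3,759.60 = $640.40.

$640.40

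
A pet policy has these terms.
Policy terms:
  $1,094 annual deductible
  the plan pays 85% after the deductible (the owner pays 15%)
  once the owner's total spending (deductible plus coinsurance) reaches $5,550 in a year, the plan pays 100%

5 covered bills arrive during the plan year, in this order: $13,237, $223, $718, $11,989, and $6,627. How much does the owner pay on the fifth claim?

Claim 1 ($13,237): deductible takes $1,094, $12,143 remains; 15% of $12,143 = $1,821.45. Owner pays $2,915.45; OOP now $2,915.45.
Claim 2 ($223): deductible met; 15% of $223 = $33.45. Cost to owner: $33.45. OOP to date $2,948.90.
Claim 3 ($718): 15% coinsurance on $718 = $107.70. Owner pays $107.70; OOP now $3,056.60.
Claim 4 ($11,989): deductible already satisfied, so owner's share is 15% × $11,989 = $1,798.35. Owner owes $1,798.35 (running OOP $4,854.95).
Claim 5 ($6,627): deductible already satisfied, so owner's share is 15% × $6,627 = $994.05. That would push OOP to $5,849, over the $5,550 cap, so owner pays $5,550 − $4,854.95 = $695.05.

$695.05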